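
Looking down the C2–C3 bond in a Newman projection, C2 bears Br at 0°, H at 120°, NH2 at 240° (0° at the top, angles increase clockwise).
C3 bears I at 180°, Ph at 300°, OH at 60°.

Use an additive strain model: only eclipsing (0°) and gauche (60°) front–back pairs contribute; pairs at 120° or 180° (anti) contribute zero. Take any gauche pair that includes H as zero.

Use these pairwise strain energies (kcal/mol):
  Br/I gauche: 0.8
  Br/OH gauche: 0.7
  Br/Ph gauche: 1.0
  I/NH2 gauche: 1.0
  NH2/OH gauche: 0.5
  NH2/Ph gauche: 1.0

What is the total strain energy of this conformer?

3.7 kcal/mol

This conformer (staggered): Br(0°)/Ph(300°) gauche 1.0; Br(0°)/OH(60°) gauche 0.7; NH2(240°)/I(180°) gauche 1.0; NH2(240°)/Ph(300°) gauche 1.0 → 3.7 kcal/mol.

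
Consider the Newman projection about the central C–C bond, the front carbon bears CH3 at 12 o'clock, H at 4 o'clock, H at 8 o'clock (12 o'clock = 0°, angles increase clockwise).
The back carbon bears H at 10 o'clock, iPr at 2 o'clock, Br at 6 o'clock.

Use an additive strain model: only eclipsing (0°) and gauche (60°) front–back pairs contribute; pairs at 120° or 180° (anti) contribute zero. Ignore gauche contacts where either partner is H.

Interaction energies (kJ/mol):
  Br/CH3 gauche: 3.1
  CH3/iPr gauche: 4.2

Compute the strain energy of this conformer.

This conformer is staggered. CH3 at 0° is gauche with iPr at 60° (4.2). Total 4.2 kJ/mol.

4.2 kJ/mol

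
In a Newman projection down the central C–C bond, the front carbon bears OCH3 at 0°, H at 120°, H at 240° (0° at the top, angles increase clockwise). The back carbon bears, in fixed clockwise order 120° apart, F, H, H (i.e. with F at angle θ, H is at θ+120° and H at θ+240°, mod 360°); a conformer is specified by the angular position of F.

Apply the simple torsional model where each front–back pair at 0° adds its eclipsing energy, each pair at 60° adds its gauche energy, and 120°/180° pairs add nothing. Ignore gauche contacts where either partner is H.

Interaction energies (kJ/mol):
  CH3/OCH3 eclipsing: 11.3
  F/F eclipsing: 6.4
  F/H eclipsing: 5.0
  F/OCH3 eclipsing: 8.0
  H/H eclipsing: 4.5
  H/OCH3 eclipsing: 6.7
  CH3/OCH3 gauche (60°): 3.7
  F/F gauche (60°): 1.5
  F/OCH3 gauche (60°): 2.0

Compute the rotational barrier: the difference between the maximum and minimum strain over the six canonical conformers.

F at 0° (eclipsed): OCH3(0°)/F(0°) eclipsed 8.0; H(120°)/H(120°) eclipsed 4.5; H(240°)/H(240°) eclipsed 4.5 → 17.0 kJ/mol.
F at 60° (staggered): OCH3(0°)/F(60°) gauche 2.0 → 2.0 kJ/mol.
F at 120° (eclipsed): OCH3(0°)/H(0°) eclipsed 6.7; H(120°)/F(120°) eclipsed 5.0; H(240°)/H(240°) eclipsed 4.5 → 16.2 kJ/mol.
F at 180° (staggered): no non-H gauche contacts → 0.0 kJ/mol.
F at 240° (eclipsed): OCH3(0°)/H(0°) eclipsed 6.7; H(120°)/H(120°) eclipsed 4.5; H(240°)/F(240°) eclipsed 5.0 → 16.2 kJ/mol.
F at 300° (staggered): OCH3(0°)/F(300°) gauche 2.0 → 2.0 kJ/mol.
Max at 0° (17.0 kJ/mol), min at 180° (0.0 kJ/mol); barrier = 17.0 kJ/mol.

17.0 kJ/mol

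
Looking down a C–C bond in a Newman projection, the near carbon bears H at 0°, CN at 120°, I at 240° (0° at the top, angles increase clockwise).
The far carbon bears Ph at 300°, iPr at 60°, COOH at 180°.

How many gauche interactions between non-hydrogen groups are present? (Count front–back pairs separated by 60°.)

Non-H gauche pairs: CN(120°)/iPr(60°); CN(120°)/COOH(180°); I(240°)/Ph(300°); I(240°)/COOH(180°) — 4 interactions.

4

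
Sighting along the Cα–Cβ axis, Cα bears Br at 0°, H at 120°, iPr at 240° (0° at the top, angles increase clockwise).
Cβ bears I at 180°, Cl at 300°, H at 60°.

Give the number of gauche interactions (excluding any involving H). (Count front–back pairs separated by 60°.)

Non-H gauche pairs: Br(0°)/Cl(300°); iPr(240°)/I(180°); iPr(240°)/Cl(300°) — 3 interactions.

3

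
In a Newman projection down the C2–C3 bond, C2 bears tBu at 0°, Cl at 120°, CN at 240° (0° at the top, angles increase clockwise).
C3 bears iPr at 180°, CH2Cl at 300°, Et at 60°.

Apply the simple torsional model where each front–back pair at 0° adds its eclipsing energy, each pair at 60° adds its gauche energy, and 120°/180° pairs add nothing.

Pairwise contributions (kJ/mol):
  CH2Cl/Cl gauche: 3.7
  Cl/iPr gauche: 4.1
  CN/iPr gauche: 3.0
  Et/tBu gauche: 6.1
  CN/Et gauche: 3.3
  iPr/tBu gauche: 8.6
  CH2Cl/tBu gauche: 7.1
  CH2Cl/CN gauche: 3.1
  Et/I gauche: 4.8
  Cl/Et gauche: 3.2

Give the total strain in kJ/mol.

26.6 kJ/mol

This conformer is staggered. tBu at 0° is gauche with CH2Cl at 300° (7.1); tBu at 0° is gauche with Et at 60° (6.1); Cl at 120° is gauche with iPr at 180° (4.1); Cl at 120° is gauche with Et at 60° (3.2); CN at 240° is gauche with iPr at 180° (3.0); CN at 240° is gauche with CH2Cl at 300° (3.1). Total 26.6 kJ/mol.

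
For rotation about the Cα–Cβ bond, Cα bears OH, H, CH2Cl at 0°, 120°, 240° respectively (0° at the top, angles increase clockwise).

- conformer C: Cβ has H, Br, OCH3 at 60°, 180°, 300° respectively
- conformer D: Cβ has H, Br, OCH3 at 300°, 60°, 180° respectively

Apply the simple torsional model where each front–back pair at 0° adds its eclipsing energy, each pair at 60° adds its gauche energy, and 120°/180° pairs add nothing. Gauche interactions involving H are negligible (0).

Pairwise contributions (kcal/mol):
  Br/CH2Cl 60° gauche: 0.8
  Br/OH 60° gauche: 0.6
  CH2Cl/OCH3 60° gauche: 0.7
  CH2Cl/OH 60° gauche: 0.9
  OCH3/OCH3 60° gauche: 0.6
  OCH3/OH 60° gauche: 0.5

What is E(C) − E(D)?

C (staggered): OH–OCH3 gauche, CH2Cl–Br gauche, CH2Cl–OCH3 gauche; 0.5 + 0.8 + 0.7 = 2.0 kcal/mol.
D (staggered): OH–Br gauche, CH2Cl–OCH3 gauche; 0.6 + 0.7 = 1.3 kcal/mol.
E(C) − E(D) = 2.0 − 1.3 = +0.7 kcal/mol.

+0.7 kcal/mol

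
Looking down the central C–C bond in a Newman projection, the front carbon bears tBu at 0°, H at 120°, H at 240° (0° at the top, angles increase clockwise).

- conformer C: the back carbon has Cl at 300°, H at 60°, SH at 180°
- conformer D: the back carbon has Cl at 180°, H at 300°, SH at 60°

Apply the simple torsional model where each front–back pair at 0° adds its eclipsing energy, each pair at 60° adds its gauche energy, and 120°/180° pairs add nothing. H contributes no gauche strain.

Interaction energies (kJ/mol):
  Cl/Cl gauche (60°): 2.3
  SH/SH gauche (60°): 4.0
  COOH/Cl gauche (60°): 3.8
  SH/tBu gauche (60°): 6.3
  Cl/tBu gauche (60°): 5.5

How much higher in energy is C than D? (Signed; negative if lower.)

C (staggered): tBu(0°)/Cl(300°) gauche 5.5 → 5.5 kJ/mol.
D (staggered): tBu(0°)/SH(60°) gauche 6.3 → 6.3 kJ/mol.
E(C) − E(D) = 5.5 − 6.3 = -0.8 kJ/mol.

-0.8 kJ/mol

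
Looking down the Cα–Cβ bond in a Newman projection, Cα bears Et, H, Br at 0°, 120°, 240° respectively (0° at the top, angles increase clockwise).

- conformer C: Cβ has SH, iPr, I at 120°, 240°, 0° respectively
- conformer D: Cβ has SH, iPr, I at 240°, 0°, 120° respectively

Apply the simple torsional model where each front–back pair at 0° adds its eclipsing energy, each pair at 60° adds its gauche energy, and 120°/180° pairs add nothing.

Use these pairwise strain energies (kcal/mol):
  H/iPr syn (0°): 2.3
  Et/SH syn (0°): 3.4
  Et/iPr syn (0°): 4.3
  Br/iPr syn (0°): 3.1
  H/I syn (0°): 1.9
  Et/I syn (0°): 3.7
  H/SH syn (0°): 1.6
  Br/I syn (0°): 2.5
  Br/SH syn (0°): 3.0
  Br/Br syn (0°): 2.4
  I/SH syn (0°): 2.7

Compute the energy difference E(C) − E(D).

C (eclipsed): Et(0°)/I(0°) eclipsed 3.7; H(120°)/SH(120°) eclipsed 1.6; Br(240°)/iPr(240°) eclipsed 3.1 → 8.4 kcal/mol.
D (eclipsed): Et(0°)/iPr(0°) eclipsed 4.3; H(120°)/I(120°) eclipsed 1.9; Br(240°)/SH(240°) eclipsed 3.0 → 9.2 kcal/mol.
E(C) − E(D) = 8.4 − 9.2 = -0.8 kcal/mol.

-0.8 kcal/mol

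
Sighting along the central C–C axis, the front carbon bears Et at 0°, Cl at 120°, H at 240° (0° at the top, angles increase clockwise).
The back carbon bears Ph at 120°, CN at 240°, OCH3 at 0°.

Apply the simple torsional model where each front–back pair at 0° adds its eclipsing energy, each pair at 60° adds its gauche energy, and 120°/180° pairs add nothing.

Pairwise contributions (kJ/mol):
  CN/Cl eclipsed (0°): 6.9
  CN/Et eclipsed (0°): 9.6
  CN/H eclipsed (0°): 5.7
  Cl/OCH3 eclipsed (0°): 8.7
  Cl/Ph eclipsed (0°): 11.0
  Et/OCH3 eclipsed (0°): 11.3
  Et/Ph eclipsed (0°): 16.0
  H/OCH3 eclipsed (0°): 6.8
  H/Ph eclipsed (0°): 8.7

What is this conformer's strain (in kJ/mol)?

This conformer (eclipsed): Et(0°)/OCH3(0°) eclipsed 11.3; Cl(120°)/Ph(120°) eclipsed 11.0; H(240°)/CN(240°) eclipsed 5.7 → 28.0 kJ/mol.

28.0 kJ/mol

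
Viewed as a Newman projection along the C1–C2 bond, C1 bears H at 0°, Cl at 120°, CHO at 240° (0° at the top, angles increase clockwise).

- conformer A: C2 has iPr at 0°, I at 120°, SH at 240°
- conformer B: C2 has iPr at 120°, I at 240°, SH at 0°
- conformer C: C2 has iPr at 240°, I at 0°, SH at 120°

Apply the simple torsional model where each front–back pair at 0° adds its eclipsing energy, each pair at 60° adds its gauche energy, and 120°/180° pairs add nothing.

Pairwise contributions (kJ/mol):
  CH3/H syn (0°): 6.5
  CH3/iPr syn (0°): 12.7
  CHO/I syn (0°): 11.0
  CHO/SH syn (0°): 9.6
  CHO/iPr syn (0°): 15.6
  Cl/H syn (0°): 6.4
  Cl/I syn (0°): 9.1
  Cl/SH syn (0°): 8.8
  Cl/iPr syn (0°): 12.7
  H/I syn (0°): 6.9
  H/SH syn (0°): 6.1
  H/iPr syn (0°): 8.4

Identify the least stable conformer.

C

A is eclipsed. H at 0° is eclipsed with iPr at 0° (8.4); Cl at 120° is eclipsed with I at 120° (9.1); CHO at 240° is eclipsed with SH at 240° (9.6). Total 27.1 kJ/mol.
B is eclipsed. H at 0° is eclipsed with SH at 0° (6.1); Cl at 120° is eclipsed with iPr at 120° (12.7); CHO at 240° is eclipsed with I at 240° (11.0). Total 29.8 kJ/mol.
C is eclipsed. H at 0° is eclipsed with I at 0° (6.9); Cl at 120° is eclipsed with SH at 120° (8.8); CHO at 240° is eclipsed with iPr at 240° (15.6). Total 31.3 kJ/mol.
C has the highest total (31.3 kJ/mol).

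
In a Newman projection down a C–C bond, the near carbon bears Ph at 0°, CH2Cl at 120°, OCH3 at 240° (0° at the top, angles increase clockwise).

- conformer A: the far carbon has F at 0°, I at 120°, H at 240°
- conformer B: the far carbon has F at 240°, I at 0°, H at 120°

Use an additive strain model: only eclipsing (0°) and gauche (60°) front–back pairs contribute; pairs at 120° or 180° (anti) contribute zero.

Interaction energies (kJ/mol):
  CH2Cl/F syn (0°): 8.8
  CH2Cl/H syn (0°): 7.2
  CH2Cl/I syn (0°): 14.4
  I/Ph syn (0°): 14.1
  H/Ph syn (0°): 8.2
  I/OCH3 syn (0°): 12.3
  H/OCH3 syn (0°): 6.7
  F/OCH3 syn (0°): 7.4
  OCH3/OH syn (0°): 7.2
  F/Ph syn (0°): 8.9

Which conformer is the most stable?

A is eclipsed. Ph at 0° is eclipsed with F at 0° (8.9); CH2Cl at 120° is eclipsed with I at 120° (14.4); OCH3 at 240° is eclipsed with H at 240° (6.7). Total 30.0 kJ/mol.
B is eclipsed. Ph at 0° is eclipsed with I at 0° (14.1); CH2Cl at 120° is eclipsed with H at 120° (7.2); OCH3 at 240° is eclipsed with F at 240° (7.4). Total 28.7 kJ/mol.
B has the lowest total (28.7 kJ/mol).

B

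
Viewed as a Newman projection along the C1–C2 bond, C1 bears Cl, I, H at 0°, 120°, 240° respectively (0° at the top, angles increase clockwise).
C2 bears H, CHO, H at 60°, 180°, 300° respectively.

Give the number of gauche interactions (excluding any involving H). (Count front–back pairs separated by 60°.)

Non-H gauche pairs: I(120°)/CHO(180°) — 1 interaction.

1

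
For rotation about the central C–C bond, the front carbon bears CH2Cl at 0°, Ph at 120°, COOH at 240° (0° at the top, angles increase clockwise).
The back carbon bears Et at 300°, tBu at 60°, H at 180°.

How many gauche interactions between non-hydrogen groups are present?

4

Non-H gauche pairs: CH2Cl(0°)/Et(300°); CH2Cl(0°)/tBu(60°); Ph(120°)/tBu(60°); COOH(240°)/Et(300°) — 4 interactions.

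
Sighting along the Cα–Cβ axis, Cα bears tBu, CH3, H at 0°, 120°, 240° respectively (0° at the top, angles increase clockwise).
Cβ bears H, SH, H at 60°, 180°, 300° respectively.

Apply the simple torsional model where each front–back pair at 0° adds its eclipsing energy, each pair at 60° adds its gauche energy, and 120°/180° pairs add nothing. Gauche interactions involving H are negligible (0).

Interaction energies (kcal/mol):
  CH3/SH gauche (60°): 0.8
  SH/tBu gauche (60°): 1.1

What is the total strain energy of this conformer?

This conformer is staggered. CH3 at 120° is gauche with SH at 180° (0.8). Total 0.8 kcal/mol.

0.8 kcal/mol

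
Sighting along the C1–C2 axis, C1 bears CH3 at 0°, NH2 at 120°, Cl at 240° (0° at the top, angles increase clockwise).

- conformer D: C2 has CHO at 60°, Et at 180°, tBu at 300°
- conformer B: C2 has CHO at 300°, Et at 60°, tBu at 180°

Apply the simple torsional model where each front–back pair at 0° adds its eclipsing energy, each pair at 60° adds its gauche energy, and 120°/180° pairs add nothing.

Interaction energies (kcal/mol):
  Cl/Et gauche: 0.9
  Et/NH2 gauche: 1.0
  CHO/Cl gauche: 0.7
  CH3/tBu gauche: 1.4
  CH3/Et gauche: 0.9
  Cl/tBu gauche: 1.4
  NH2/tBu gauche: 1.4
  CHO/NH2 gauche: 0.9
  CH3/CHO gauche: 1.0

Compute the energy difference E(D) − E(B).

D (staggered): CH3(0°)/CHO(60°) gauche 1.0; CH3(0°)/tBu(300°) gauche 1.4; NH2(120°)/CHO(60°) gauche 0.9; NH2(120°)/Et(180°) gauche 1.0; Cl(240°)/Et(180°) gauche 0.9; Cl(240°)/tBu(300°) gauche 1.4 → 6.6 kcal/mol.
B (staggered): CH3(0°)/CHO(300°) gauche 1.0; CH3(0°)/Et(60°) gauche 0.9; NH2(120°)/Et(60°) gauche 1.0; NH2(120°)/tBu(180°) gauche 1.4; Cl(240°)/CHO(300°) gauche 0.7; Cl(240°)/tBu(180°) gauche 1.4 → 6.4 kcal/mol.
E(D) − E(B) = 6.6 − 6.4 = +0.2 kcal/mol.

+0.2 kcal/mol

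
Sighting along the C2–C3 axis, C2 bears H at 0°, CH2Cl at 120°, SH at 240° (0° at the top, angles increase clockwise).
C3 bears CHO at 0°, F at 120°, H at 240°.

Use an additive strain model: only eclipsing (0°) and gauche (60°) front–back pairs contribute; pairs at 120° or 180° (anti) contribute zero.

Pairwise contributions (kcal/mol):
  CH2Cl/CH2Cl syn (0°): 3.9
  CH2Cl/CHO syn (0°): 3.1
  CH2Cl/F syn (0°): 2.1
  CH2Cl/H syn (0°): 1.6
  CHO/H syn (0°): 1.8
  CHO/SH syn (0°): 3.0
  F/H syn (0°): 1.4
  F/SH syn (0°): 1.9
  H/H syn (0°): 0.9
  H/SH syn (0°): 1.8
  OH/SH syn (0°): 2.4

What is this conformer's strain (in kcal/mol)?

5.7 kcal/mol

This conformer (eclipsed): H–CHO eclipsed, CH2Cl–F eclipsed, SH–H eclipsed; 1.8 + 2.1 + 1.8 = 5.7 kcal/mol.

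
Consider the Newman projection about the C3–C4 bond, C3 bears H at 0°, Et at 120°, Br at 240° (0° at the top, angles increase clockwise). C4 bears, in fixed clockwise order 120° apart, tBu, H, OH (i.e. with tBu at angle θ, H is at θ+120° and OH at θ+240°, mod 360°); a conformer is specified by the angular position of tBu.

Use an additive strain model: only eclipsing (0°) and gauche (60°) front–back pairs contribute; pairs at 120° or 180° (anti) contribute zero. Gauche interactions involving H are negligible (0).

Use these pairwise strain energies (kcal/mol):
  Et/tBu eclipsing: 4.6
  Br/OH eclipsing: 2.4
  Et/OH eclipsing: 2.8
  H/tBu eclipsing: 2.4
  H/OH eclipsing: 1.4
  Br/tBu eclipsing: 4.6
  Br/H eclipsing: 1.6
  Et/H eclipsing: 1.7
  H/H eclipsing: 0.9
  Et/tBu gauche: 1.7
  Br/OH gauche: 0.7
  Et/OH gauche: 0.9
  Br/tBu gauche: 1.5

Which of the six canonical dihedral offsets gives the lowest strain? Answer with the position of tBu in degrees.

tBu at 0° is eclipsed. H at 0° is eclipsed with tBu at 0° (2.4); Et at 120° is eclipsed with H at 120° (1.7); Br at 240° is eclipsed with OH at 240° (2.4). Total 6.5 kcal/mol.
tBu at 60° is staggered. Et at 120° is gauche with tBu at 60° (1.7); Br at 240° is gauche with OH at 300° (0.7). Total 2.4 kcal/mol.
tBu at 120° is eclipsed. H at 0° is eclipsed with OH at 0° (1.4); Et at 120° is eclipsed with tBu at 120° (4.6); Br at 240° is eclipsed with H at 240° (1.6). Total 7.6 kcal/mol.
tBu at 180° is staggered. Et at 120° is gauche with tBu at 180° (1.7); Et at 120° is gauche with OH at 60° (0.9); Br at 240° is gauche with tBu at 180° (1.5). Total 4.1 kcal/mol.
tBu at 240° is eclipsed. H at 0° is eclipsed with H at 0° (0.9); Et at 120° is eclipsed with OH at 120° (2.8); Br at 240° is eclipsed with tBu at 240° (4.6). Total 8.3 kcal/mol.
tBu at 300° is staggered. Et at 120° is gauche with OH at 180° (0.9); Br at 240° is gauche with tBu at 300° (1.5); Br at 240° is gauche with OH at 180° (0.7). Total 3.1 kcal/mol.
The minimum (2.4 kcal/mol) occurs with tBu at 60°.

60°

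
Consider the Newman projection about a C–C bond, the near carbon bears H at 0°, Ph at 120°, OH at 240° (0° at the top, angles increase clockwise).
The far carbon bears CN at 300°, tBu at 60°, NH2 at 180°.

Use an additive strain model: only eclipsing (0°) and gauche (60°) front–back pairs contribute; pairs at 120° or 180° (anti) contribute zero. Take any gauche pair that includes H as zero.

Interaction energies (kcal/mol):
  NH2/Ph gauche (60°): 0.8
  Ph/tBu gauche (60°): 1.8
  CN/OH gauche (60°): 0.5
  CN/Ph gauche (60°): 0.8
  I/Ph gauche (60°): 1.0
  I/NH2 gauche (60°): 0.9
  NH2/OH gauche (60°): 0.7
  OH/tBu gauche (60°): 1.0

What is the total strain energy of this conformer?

This conformer is staggered. Ph at 120° is gauche with tBu at 60° (1.8); Ph at 120° is gauche with NH2 at 180° (0.8); OH at 240° is gauche with CN at 300° (0.5); OH at 240° is gauche with NH2 at 180° (0.7). Total 3.8 kcal/mol.

3.8 kcal/mol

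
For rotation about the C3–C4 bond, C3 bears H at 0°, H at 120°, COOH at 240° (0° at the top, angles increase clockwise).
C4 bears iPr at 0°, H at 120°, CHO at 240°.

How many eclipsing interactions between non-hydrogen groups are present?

Non-H eclipsing pairs: COOH(240°)/CHO(240°) — 1 interaction.

1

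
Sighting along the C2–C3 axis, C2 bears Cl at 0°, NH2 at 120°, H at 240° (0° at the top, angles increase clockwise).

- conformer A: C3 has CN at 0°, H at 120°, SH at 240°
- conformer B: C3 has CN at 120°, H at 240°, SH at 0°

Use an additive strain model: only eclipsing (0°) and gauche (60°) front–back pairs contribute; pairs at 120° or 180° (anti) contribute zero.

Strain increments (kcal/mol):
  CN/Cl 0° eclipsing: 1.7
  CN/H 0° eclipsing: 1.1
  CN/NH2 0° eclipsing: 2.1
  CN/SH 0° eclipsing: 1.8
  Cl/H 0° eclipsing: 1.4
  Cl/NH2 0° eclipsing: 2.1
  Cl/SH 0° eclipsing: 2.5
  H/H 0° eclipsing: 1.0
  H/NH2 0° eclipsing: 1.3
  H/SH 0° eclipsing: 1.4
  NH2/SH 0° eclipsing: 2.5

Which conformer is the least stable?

B

A (eclipsed): Cl(0°)/CN(0°) eclipsed 1.7; NH2(120°)/H(120°) eclipsed 1.3; H(240°)/SH(240°) eclipsed 1.4 → 4.4 kcal/mol.
B (eclipsed): Cl(0°)/SH(0°) eclipsed 2.5; NH2(120°)/CN(120°) eclipsed 2.1; H(240°)/H(240°) eclipsed 1.0 → 5.6 kcal/mol.
B has the highest total (5.6 kcal/mol).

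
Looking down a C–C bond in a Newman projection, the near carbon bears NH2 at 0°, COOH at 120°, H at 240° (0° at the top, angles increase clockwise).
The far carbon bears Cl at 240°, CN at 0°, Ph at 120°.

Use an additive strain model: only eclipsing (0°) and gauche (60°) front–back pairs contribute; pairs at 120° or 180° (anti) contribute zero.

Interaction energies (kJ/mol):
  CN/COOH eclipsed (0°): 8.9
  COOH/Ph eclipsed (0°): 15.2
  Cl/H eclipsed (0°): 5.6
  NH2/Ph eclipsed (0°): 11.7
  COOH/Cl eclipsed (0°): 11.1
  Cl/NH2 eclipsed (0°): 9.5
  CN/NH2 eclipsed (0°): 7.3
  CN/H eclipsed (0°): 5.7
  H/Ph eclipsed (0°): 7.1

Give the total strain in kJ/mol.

This conformer (eclipsed): NH2(0°)/CN(0°) eclipsed 7.3; COOH(120°)/Ph(120°) eclipsed 15.2; H(240°)/Cl(240°) eclipsed 5.6 → 28.1 kJ/mol.

28.1 kJ/mol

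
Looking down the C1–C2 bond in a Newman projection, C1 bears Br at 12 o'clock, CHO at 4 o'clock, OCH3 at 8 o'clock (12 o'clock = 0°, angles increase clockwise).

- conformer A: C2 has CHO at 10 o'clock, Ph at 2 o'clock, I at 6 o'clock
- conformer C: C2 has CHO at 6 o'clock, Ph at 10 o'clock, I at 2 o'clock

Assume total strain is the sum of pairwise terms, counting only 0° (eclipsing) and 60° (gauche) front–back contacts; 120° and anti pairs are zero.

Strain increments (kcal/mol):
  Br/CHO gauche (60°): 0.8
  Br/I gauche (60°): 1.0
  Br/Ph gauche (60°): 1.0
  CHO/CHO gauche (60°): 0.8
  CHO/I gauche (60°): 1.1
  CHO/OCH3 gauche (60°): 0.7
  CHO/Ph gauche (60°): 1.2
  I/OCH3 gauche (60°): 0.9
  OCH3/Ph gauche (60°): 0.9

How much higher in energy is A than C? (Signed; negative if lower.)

+0.2 kcal/mol

A is staggered. Br at 0° is gauche with CHO at 300° (0.8); Br at 0° is gauche with Ph at 60° (1.0); CHO at 120° is gauche with Ph at 60° (1.2); CHO at 120° is gauche with I at 180° (1.1); OCH3 at 240° is gauche with CHO at 300° (0.7); OCH3 at 240° is gauche with I at 180° (0.9). Total 5.7 kcal/mol.
C is staggered. Br at 0° is gauche with Ph at 300° (1.0); Br at 0° is gauche with I at 60° (1.0); CHO at 120° is gauche with CHO at 180° (0.8); CHO at 120° is gauche with I at 60° (1.1); OCH3 at 240° is gauche with CHO at 180° (0.7); OCH3 at 240° is gauche with Ph at 300° (0.9). Total 5.5 kcal/mol.
E(A) − E(C) = 5.7 − 5.5 = +0.2 kcal/mol.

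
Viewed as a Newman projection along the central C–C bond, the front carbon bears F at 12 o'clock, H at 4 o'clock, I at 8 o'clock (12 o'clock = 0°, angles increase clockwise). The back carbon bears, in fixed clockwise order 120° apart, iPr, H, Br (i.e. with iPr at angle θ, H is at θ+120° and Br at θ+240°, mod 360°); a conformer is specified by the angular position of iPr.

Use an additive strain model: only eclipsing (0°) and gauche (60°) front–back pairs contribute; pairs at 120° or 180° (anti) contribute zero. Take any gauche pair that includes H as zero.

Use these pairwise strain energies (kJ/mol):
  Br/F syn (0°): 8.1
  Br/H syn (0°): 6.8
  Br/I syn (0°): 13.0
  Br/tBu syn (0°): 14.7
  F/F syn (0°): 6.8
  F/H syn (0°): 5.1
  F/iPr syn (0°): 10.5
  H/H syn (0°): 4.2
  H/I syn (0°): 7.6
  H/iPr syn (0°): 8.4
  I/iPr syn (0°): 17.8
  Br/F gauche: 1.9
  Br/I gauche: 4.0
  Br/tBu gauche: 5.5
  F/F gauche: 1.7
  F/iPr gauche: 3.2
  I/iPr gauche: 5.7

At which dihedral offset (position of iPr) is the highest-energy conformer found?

iPr at 0° is eclipsed. F at 0° is eclipsed with iPr at 0° (10.5); H at 120° is eclipsed with H at 120° (4.2); I at 240° is eclipsed with Br at 240° (13.0). Total 27.7 kJ/mol.
iPr at 60° is staggered. F at 0° is gauche with iPr at 60° (3.2); F at 0° is gauche with Br at 300° (1.9); I at 240° is gauche with Br at 300° (4.0). Total 9.1 kJ/mol.
iPr at 120° is eclipsed. F at 0° is eclipsed with Br at 0° (8.1); H at 120° is eclipsed with iPr at 120° (8.4); I at 240° is eclipsed with H at 240° (7.6). Total 24.1 kJ/mol.
iPr at 180° is staggered. F at 0° is gauche with Br at 60° (1.9); I at 240° is gauche with iPr at 180° (5.7). Total 7.6 kJ/mol.
iPr at 240° is eclipsed. F at 0° is eclipsed with H at 0° (5.1); H at 120° is eclipsed with Br at 120° (6.8); I at 240° is eclipsed with iPr at 240° (17.8). Total 29.7 kJ/mol.
iPr at 300° is staggered. F at 0° is gauche with iPr at 300° (3.2); I at 240° is gauche with iPr at 300° (5.7); I at 240° is gauche with Br at 180° (4.0). Total 12.9 kJ/mol.
The maximum (29.7 kJ/mol) occurs with iPr at 240°.

240°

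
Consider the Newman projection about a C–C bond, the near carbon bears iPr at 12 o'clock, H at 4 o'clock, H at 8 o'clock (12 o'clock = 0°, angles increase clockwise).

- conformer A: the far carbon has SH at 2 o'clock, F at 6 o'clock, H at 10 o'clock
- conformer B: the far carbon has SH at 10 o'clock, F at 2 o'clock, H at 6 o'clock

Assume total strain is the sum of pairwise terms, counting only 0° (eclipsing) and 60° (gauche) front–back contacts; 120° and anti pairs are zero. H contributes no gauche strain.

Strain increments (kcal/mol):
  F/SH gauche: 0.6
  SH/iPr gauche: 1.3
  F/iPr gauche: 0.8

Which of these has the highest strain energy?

A (staggered): iPr(0°)/SH(60°) gauche 1.3 → 1.3 kcal/mol.
B (staggered): iPr(0°)/SH(300°) gauche 1.3; iPr(0°)/F(60°) gauche 0.8 → 2.1 kcal/mol.
B has the highest total (2.1 kcal/mol).

B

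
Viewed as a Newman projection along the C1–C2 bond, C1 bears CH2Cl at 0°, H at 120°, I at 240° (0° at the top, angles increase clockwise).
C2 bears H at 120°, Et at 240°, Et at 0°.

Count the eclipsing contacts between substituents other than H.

2

Non-H eclipsing pairs: CH2Cl(0°)/Et(0°); I(240°)/Et(240°) — 2 interactions.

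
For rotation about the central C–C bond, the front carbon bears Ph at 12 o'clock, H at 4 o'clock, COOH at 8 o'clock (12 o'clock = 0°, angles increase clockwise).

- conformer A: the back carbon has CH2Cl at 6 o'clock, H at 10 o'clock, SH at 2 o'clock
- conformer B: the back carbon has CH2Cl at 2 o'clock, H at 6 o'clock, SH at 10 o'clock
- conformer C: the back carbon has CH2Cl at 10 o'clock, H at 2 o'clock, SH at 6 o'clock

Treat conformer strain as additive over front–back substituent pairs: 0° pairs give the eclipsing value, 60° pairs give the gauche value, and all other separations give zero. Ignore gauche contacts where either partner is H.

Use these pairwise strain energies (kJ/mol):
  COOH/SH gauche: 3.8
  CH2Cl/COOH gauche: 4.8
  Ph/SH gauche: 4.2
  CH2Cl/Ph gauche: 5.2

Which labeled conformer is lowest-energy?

A

A (staggered): Ph(0°)/SH(60°) gauche 4.2; COOH(240°)/CH2Cl(180°) gauche 4.8 → 9.0 kJ/mol.
B (staggered): Ph(0°)/CH2Cl(60°) gauche 5.2; Ph(0°)/SH(300°) gauche 4.2; COOH(240°)/SH(300°) gauche 3.8 → 13.2 kJ/mol.
C (staggered): Ph(0°)/CH2Cl(300°) gauche 5.2; COOH(240°)/CH2Cl(300°) gauche 4.8; COOH(240°)/SH(180°) gauche 3.8 → 13.8 kJ/mol.
A has the lowest total (9.0 kJ/mol).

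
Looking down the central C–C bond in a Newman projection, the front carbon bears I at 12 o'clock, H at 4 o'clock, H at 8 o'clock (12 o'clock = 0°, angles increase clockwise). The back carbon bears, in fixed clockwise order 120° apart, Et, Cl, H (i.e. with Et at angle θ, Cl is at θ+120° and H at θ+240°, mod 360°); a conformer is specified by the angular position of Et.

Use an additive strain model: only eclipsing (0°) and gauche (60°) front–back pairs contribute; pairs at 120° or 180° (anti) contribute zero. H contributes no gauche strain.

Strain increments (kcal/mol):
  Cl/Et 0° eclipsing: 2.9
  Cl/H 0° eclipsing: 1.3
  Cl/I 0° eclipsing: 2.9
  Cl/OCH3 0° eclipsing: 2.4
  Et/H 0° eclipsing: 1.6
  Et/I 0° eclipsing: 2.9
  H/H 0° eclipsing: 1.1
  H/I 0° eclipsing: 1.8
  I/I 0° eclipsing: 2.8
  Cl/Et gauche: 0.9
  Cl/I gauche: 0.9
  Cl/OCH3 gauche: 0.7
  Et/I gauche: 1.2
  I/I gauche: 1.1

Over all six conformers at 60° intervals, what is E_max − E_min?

Et at 0° (eclipsed): I–Et eclipsed, H–Cl eclipsed, H–H eclipsed; 2.9 + 1.3 + 1.1 = 5.3 kcal/mol.
Et at 60° (staggered): I–Et gauche; 1.2 = 1.2 kcal/mol.
Et at 120° (eclipsed): I–H eclipsed, H–Et eclipsed, H–Cl eclipsed; 1.8 + 1.6 + 1.3 = 4.7 kcal/mol.
Et at 180° (staggered): I–Cl gauche; 0.9 = 0.9 kcal/mol.
Et at 240° (eclipsed): I–Cl eclipsed, H–H eclipsed, H–Et eclipsed; 2.9 + 1.1 + 1.6 = 5.6 kcal/mol.
Et at 300° (staggered): I–Et gauche, I–Cl gauche; 1.2 + 0.9 = 2.1 kcal/mol.
Max at 240° (5.6 kcal/mol), min at 180° (0.9 kcal/mol); barrier = 4.7 kcal/mol.

4.7 kcal/mol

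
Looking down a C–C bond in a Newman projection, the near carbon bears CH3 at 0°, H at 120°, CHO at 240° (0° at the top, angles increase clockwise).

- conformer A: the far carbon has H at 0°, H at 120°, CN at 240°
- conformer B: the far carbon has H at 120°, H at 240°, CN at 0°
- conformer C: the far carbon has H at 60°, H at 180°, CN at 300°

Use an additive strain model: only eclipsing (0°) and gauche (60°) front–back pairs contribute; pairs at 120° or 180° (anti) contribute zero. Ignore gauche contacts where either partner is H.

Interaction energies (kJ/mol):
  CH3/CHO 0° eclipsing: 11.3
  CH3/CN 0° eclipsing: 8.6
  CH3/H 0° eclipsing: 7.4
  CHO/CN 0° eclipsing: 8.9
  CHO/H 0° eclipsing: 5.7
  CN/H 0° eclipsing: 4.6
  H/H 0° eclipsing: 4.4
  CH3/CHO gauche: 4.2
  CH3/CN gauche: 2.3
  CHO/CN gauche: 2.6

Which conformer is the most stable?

C

A (eclipsed): CH3–H eclipsed, H–H eclipsed, CHO–CN eclipsed; 7.4 + 4.4 + 8.9 = 20.7 kJ/mol.
B (eclipsed): CH3–CN eclipsed, H–H eclipsed, CHO–H eclipsed; 8.6 + 4.4 + 5.7 = 18.7 kJ/mol.
C (staggered): CH3–CN gauche, CHO–CN gauche; 2.3 + 2.6 = 4.9 kJ/mol.
C has the lowest total (4.9 kJ/mol).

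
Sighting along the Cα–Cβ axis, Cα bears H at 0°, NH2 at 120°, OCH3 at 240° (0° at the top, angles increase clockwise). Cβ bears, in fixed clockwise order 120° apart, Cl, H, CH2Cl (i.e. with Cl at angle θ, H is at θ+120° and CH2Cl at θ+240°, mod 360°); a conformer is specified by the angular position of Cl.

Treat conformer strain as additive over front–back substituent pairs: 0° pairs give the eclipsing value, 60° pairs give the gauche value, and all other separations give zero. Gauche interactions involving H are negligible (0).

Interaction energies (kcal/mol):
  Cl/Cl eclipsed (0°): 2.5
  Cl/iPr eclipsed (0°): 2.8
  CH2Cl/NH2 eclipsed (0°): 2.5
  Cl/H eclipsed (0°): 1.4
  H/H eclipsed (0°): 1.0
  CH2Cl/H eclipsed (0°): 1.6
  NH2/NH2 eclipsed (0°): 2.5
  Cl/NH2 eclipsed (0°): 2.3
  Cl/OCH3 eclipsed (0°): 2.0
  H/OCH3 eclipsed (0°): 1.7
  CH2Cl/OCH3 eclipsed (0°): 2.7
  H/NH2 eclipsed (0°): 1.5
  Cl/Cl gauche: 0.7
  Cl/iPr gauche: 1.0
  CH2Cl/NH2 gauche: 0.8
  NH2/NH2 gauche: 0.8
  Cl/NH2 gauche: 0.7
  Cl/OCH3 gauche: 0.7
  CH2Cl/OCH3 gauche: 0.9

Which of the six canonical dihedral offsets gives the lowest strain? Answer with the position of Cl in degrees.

Cl at 0° is eclipsed. H at 0° is eclipsed with Cl at 0° (1.4); NH2 at 120° is eclipsed with H at 120° (1.5); OCH3 at 240° is eclipsed with CH2Cl at 240° (2.7). Total 5.6 kcal/mol.
Cl at 60° is staggered. NH2 at 120° is gauche with Cl at 60° (0.7); OCH3 at 240° is gauche with CH2Cl at 300° (0.9). Total 1.6 kcal/mol.
Cl at 120° is eclipsed. H at 0° is eclipsed with CH2Cl at 0° (1.6); NH2 at 120° is eclipsed with Cl at 120° (2.3); OCH3 at 240° is eclipsed with H at 240° (1.7). Total 5.6 kcal/mol.
Cl at 180° is staggered. NH2 at 120° is gauche with Cl at 180° (0.7); NH2 at 120° is gauche with CH2Cl at 60° (0.8); OCH3 at 240° is gauche with Cl at 180° (0.7). Total 2.2 kcal/mol.
Cl at 240° is eclipsed. H at 0° is eclipsed with H at 0° (1.0); NH2 at 120° is eclipsed with CH2Cl at 120° (2.5); OCH3 at 240° is eclipsed with Cl at 240° (2.0). Total 5.5 kcal/mol.
Cl at 300° is staggered. NH2 at 120° is gauche with CH2Cl at 180° (0.8); OCH3 at 240° is gauche with Cl at 300° (0.7); OCH3 at 240° is gauche with CH2Cl at 180° (0.9). Total 2.4 kcal/mol.
The minimum (1.6 kcal/mol) occurs with Cl at 60°.

60°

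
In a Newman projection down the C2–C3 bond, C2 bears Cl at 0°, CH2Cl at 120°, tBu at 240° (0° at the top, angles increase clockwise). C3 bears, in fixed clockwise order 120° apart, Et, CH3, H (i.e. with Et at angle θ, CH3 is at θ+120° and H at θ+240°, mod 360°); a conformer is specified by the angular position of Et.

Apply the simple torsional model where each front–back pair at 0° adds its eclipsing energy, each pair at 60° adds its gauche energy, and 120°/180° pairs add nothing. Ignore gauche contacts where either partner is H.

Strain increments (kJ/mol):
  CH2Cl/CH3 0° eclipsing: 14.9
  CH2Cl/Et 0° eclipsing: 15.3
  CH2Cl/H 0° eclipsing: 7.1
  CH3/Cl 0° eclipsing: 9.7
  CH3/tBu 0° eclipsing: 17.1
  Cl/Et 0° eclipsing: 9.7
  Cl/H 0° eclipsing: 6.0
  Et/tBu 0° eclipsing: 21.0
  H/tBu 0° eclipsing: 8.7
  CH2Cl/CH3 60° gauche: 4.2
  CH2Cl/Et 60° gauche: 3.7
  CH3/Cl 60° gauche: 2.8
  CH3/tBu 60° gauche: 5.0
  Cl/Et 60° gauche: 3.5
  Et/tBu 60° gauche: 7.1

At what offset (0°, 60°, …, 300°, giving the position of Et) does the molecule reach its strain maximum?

Et at 0° (eclipsed): Cl(0°)/Et(0°) eclipsed 9.7; CH2Cl(120°)/CH3(120°) eclipsed 14.9; tBu(240°)/H(240°) eclipsed 8.7 → 33.3 kJ/mol.
Et at 60° (staggered): Cl(0°)/Et(60°) gauche 3.5; CH2Cl(120°)/Et(60°) gauche 3.7; CH2Cl(120°)/CH3(180°) gauche 4.2; tBu(240°)/CH3(180°) gauche 5.0 → 16.4 kJ/mol.
Et at 120° (eclipsed): Cl(0°)/H(0°) eclipsed 6.0; CH2Cl(120°)/Et(120°) eclipsed 15.3; tBu(240°)/CH3(240°) eclipsed 17.1 → 38.4 kJ/mol.
Et at 180° (staggered): Cl(0°)/CH3(300°) gauche 2.8; CH2Cl(120°)/Et(180°) gauche 3.7; tBu(240°)/Et(180°) gauche 7.1; tBu(240°)/CH3(300°) gauche 5.0 → 18.6 kJ/mol.
Et at 240° (eclipsed): Cl(0°)/CH3(0°) eclipsed 9.7; CH2Cl(120°)/H(120°) eclipsed 7.1; tBu(240°)/Et(240°) eclipsed 21.0 → 37.8 kJ/mol.
Et at 300° (staggered): Cl(0°)/Et(300°) gauche 3.5; Cl(0°)/CH3(60°) gauche 2.8; CH2Cl(120°)/CH3(60°) gauche 4.2; tBu(240°)/Et(300°) gauche 7.1 → 17.6 kJ/mol.
The maximum (38.4 kJ/mol) occurs with Et at 120°.

120°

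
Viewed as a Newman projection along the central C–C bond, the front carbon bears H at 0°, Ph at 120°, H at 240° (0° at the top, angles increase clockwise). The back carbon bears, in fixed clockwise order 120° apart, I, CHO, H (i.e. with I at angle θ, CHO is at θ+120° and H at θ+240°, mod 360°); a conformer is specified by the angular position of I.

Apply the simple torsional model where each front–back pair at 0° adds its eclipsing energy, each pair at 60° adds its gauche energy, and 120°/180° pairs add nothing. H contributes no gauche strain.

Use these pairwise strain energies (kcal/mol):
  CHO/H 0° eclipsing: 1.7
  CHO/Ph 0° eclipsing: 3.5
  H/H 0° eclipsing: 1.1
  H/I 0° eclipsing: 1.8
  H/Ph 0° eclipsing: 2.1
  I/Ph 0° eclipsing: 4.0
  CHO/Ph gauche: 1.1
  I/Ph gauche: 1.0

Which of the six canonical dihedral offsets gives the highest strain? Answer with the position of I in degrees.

I at 0° (eclipsed): H–I eclipsed, Ph–CHO eclipsed, H–H eclipsed; 1.8 + 3.5 + 1.1 = 6.4 kcal/mol.
I at 60° (staggered): Ph–I gauche, Ph–CHO gauche; 1.0 + 1.1 = 2.1 kcal/mol.
I at 120° (eclipsed): H–H eclipsed, Ph–I eclipsed, H–CHO eclipsed; 1.1 + 4.0 + 1.7 = 6.8 kcal/mol.
I at 180° (staggered): Ph–I gauche; 1.0 = 1.0 kcal/mol.
I at 240° (eclipsed): H–CHO eclipsed, Ph–H eclipsed, H–I eclipsed; 1.7 + 2.1 + 1.8 = 5.6 kcal/mol.
I at 300° (staggered): Ph–CHO gauche; 1.1 = 1.1 kcal/mol.
The maximum (6.8 kcal/mol) occurs with I at 120°.

120°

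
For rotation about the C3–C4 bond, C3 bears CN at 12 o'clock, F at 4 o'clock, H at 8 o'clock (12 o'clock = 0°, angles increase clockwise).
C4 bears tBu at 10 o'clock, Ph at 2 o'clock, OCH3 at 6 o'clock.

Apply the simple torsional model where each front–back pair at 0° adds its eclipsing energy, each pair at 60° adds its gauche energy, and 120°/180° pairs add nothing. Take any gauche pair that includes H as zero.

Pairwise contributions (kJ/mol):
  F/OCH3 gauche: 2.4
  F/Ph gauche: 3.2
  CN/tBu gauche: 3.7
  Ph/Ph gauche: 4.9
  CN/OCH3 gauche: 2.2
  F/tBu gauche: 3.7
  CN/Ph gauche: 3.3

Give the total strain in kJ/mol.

12.6 kJ/mol

This conformer (staggered): CN–tBu gauche, CN–Ph gauche, F–Ph gauche, F–OCH3 gauche; 3.7 + 3.3 + 3.2 + 2.4 = 12.6 kJ/mol.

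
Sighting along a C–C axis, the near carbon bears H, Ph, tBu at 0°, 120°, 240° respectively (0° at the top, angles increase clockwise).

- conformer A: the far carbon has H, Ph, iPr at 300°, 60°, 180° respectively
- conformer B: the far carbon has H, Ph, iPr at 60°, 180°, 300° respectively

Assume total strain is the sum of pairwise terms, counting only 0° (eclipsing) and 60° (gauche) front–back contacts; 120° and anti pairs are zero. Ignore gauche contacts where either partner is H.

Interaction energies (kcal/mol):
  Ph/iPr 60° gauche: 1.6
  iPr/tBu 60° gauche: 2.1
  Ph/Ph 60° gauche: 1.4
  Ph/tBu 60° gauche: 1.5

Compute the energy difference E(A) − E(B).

A (staggered): Ph–Ph gauche, Ph–iPr gauche, tBu–iPr gauche; 1.4 + 1.6 + 2.1 = 5.1 kcal/mol.
B (staggered): Ph–Ph gauche, tBu–Ph gauche, tBu–iPr gauche; 1.4 + 1.5 + 2.1 = 5.0 kcal/mol.
E(A) − E(B) = 5.1 − 5.0 = +0.1 kcal/mol.

+0.1 kcal/mol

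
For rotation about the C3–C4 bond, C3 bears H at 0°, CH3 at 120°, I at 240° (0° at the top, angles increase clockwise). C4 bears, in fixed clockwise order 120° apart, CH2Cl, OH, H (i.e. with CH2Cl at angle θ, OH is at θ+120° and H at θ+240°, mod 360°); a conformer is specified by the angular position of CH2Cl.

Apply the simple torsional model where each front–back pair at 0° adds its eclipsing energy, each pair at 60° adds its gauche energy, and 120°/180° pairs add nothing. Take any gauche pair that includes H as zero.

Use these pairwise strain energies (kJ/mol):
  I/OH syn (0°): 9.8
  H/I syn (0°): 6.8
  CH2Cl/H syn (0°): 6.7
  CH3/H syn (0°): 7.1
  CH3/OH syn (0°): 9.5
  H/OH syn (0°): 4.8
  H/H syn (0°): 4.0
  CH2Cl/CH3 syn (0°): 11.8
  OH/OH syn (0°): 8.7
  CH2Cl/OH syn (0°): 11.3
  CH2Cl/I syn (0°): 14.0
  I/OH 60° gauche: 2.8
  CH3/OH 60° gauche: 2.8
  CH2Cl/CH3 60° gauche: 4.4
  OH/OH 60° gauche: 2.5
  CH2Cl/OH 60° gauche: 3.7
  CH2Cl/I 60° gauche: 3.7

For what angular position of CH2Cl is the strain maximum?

CH2Cl at 0° (eclipsed): H(0°)/CH2Cl(0°) eclipsed 6.7; CH3(120°)/OH(120°) eclipsed 9.5; I(240°)/H(240°) eclipsed 6.8 → 23.0 kJ/mol.
CH2Cl at 60° (staggered): CH3(120°)/CH2Cl(60°) gauche 4.4; CH3(120°)/OH(180°) gauche 2.8; I(240°)/OH(180°) gauche 2.8 → 10.0 kJ/mol.
CH2Cl at 120° (eclipsed): H(0°)/H(0°) eclipsed 4.0; CH3(120°)/CH2Cl(120°) eclipsed 11.8; I(240°)/OH(240°) eclipsed 9.8 → 25.6 kJ/mol.
CH2Cl at 180° (staggered): CH3(120°)/CH2Cl(180°) gauche 4.4; I(240°)/CH2Cl(180°) gauche 3.7; I(240°)/OH(300°) gauche 2.8 → 10.9 kJ/mol.
CH2Cl at 240° (eclipsed): H(0°)/OH(0°) eclipsed 4.8; CH3(120°)/H(120°) eclipsed 7.1; I(240°)/CH2Cl(240°) eclipsed 14.0 → 25.9 kJ/mol.
CH2Cl at 300° (staggered): CH3(120°)/OH(60°) gauche 2.8; I(240°)/CH2Cl(300°) gauche 3.7 → 6.5 kJ/mol.
The maximum (25.9 kJ/mol) occurs with CH2Cl at 240°.

240°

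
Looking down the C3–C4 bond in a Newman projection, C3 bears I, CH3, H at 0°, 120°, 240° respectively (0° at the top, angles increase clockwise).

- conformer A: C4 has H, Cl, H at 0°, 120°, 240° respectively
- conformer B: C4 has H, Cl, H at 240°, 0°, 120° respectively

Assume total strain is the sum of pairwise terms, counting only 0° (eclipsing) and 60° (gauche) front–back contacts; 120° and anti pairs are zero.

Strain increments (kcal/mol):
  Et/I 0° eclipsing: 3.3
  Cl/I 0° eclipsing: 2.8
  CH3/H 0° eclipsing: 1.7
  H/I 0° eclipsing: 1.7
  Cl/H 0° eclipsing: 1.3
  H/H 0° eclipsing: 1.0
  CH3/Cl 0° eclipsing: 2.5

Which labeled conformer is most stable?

A

A (eclipsed): I–H eclipsed, CH3–Cl eclipsed, H–H eclipsed; 1.7 + 2.5 + 1.0 = 5.2 kcal/mol.
B (eclipsed): I–Cl eclipsed, CH3–H eclipsed, H–H eclipsed; 2.8 + 1.7 + 1.0 = 5.5 kcal/mol.
A has the lowest total (5.2 kcal/mol).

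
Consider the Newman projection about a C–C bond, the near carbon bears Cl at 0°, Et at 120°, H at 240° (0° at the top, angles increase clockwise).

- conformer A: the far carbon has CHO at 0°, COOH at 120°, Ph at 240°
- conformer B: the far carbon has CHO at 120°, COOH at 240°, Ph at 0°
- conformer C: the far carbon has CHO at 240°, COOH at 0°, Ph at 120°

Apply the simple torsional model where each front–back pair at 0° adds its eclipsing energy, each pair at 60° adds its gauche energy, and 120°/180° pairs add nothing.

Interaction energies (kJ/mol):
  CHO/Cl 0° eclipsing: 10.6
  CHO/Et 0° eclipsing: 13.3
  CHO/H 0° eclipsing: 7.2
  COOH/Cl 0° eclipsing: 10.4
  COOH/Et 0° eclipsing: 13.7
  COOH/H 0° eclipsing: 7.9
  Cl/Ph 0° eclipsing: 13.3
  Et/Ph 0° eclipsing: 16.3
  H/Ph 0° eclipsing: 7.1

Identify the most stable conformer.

A is eclipsed. Cl at 0° is eclipsed with CHO at 0° (10.6); Et at 120° is eclipsed with COOH at 120° (13.7); H at 240° is eclipsed with Ph at 240° (7.1). Total 31.4 kJ/mol.
B is eclipsed. Cl at 0° is eclipsed with Ph at 0° (13.3); Et at 120° is eclipsed with CHO at 120° (13.3); H at 240° is eclipsed with COOH at 240° (7.9). Total 34.5 kJ/mol.
C is eclipsed. Cl at 0° is eclipsed with COOH at 0° (10.4); Et at 120° is eclipsed with Ph at 120° (16.3); H at 240° is eclipsed with CHO at 240° (7.2). Total 33.9 kJ/mol.
A has the lowest total (31.4 kJ/mol).

A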